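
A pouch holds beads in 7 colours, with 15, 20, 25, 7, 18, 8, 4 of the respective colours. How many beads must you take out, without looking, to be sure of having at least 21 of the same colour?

93

In the worst case you take as many as possible of each colour without reaching 21: 15 + 20 + 20 + 7 + 18 + 8 + 4 = 92.
The next one must give 21 of some colour, so 92 + 1 = 93.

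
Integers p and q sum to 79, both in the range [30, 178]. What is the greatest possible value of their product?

pq = p(79 − p) is maximized when p is as near 79/2 as the bounds allow.
Taking p = 39 and q = 40 (both in [30, 178]) gives pq = 1560.

1560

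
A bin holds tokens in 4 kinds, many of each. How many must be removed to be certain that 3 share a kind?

In the worst case you draw 2 of each of the 4 kinds: 4 × 2 = 8.
One more forces 3 of some kind, so 8 + 1 = 9.

9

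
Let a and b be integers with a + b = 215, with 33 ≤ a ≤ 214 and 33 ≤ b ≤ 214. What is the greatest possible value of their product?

11556

For a fixed sum, the product ab is largest when a and b are as close as possible.
Taking a = 107 and b = 108 (both in [33, 214]) gives ab = 11556.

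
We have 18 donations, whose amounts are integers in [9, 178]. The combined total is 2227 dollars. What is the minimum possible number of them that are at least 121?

If only k of them are at least 121, the other 18 − k are at most 120, so the total is at most k·178 + (18 − k)·120.
This must reach 2227, so k·178 + (18 − k)·120 ≥ 2227, giving k ≥ 2.
Exactly 2 works: 2 values at 178 and 16 at 120 total 2276; lower one of the high values by 49 (still ≥ 121) to hit 2227.

2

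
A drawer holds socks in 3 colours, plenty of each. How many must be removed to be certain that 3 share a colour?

7

In the worst case you draw 2 of each of the 3 colours: 3 × 2 = 6.
One more forces 3 of some colour, so 6 + 1 = 7.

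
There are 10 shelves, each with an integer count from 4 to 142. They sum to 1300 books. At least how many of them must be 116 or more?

6

Suppose at most 10 − j of them reach 116; then j values are ≤ 115 and the rest ≤ 142.
The total is then ≤ 115·j + 142·(10 − j) = 1420 − 27j. For this to be ≥ 1300 we need j ≤ 4, so at least 10 − 4 = 6 must reach 116.
Exactly 6 works: 6 values at 142 and 4 at 115 total 1312; lower one of the high values by 12 (still ≥ 116) to hit 1300.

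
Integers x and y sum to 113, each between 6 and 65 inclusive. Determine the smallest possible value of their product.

Since x + y is fixed, pushing one of them to its bound minimizes the product.
The extreme feasible split is x = 48, y = 65, giving xy = 3120.

3120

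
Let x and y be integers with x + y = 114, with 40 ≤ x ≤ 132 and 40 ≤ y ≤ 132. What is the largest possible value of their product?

3249

For a fixed sum, the product xy is largest when x and y are as close as possible.
Taking x = 57 and y = 57 (both in [40, 132]) gives xy = 3249.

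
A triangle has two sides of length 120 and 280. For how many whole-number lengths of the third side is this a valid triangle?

The triangle inequality gives |120 − 280| < c < 120 + 280, i.e. 160 < c < 400.
So c can be any integer from 161 to 399: 239 values.

239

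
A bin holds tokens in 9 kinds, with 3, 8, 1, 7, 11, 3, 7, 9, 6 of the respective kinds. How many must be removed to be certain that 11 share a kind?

In the worst case you take as many as possible of each kind without reaching 11: 3 + 8 + 1 + 7 + 10 + 3 + 7 + 9 + 6 = 54.
The next one must give 11 of some kind, so 54 + 1 = 55.

55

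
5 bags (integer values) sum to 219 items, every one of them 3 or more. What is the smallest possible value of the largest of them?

The 5 values sum to 219, so their maximum is at least ⌈219/5⌉ = 44.
Taking 1 copy of 43 and 4 copies of 44 gives exactly 219, so 44 is attained.

44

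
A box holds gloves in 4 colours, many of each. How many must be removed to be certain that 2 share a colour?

In the worst case you draw 1 of each of the 4 colours: 4 × 1 = 4.
One more forces 2 of some colour, so 4 + 1 = 5.

5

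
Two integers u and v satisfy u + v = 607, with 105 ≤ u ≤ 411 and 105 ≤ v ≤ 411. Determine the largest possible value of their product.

92112

For a fixed sum, the product uv is largest when u and v are as close as possible.
Taking u = 303 and v = 304 (both in [105, 411]) gives uv = 92112.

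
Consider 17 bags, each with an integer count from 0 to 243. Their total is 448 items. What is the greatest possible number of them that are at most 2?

15

Each value at 2 or below falls at least 243 − 2 = 241 short of the ceiling 243.
The ceiling total is 17 × 243 = 4131, and we need 448, so at most ⌊(4131 − 448)/241⌋ = 15 can be that low.
k = 15 is achieved by 15 values at 2 and 2 at 243, total 516; lower one of the 243's by 68 (still > 2) to reach 448.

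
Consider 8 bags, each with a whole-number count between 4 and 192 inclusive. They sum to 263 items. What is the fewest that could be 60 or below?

4

Each value above 60 is at least 61, contributing at least 61 − 4 = 57 above the floor 4.
The sum exceeds the floor total 32 by 231, so at most ⌊231/57⌋ = 4 exceed 60, and at least 4 are ≤ 60.
Exactly 4 works: 4 values at 4 and 4 at 61 total 260; raise one of the low values by 3 (still ≤ 60) to hit 263.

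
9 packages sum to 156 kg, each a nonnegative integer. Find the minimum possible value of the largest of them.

18

Some value must be at least ⌈156/9⌉ = 18, since 9 × 17 = 153 < 156.
Achievable: 3 of them at 18 and 6 at 17 total 156.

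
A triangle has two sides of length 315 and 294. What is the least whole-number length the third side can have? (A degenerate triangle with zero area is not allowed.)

22

The third side must exceed |315 − 294| = 21.
The smallest integer above 21 is 22.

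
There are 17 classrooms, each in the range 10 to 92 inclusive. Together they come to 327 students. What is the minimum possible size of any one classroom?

10

To make one classroom as small as possible, make the other 16 as large as possible.
The other 16 can take up 16 × 92 = 1472 ≥ 327 − 10, so one classroom can sit at its floor of 10.
Achievable: one at 10 and the other 16 totalling 317, which fits since 16 × 10 ≤ 317 ≤ 16 × 92.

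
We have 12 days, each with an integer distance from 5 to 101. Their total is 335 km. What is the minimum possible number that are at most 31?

Each value above 31 is at least 32, contributing at least 32 − 5 = 27 above the floor 5.
The sum exceeds the floor total 60 by 275, so at most ⌊275/27⌋ = 10 exceed 31, and at least 2 are ≤ 31.
Exactly 2 works: 2 values at 5 and 10 at 32 total 330; raise one of the low values by 5 (still ≤ 31) to hit 335.

2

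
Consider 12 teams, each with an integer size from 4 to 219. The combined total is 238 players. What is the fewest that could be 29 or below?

5

Each value above 29 is at least 30, contributing at least 30 − 4 = 26 above the floor 4.
The sum exceeds the floor total 48 by 190, so at most ⌊190/26⌋ = 7 exceed 29, and at least 5 are ≤ 29.
Exactly 5 works: 5 values at 4 and 7 at 30 total 230; raise one of the low values by 8 (still ≤ 29) to hit 238.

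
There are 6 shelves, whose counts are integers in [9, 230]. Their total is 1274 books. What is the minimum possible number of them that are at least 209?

2

Suppose at most 6 − j of them reach 209; then j values are ≤ 208 and the rest ≤ 230.
The total is then ≤ 208·j + 230·(6 − j) = 1380 − 22j. For this to be ≥ 1274 we need j ≤ 4, so at least 6 − 4 = 2 must reach 209.
Exactly 2 works: 2 values at 230 and 4 at 208 total 1292; lower one of the high values by 18 (still ≥ 209) to hit 1274.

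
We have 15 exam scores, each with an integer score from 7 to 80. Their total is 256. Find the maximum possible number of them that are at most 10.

Each value at 10 or below falls at least 80 − 10 = 70 short of the ceiling 80.
The ceiling total is 15 × 80 = 1200, and we need 256, so at most ⌊(1200 − 256)/70⌋ = 13 can be that low.
k = 13 is achieved by 13 values at 10 and 2 at 80, total 290; lower one of the 80's by 34 (still > 10) to reach 256.

13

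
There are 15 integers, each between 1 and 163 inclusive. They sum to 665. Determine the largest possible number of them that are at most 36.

Each value at 36 or below falls at least 163 − 36 = 127 short of the ceiling 163.
The ceiling total is 15 × 163 = 2445, and we need 665, so at most ⌊(2445 − 665)/127⌋ = 14 can be that low.
k = 14 is achieved by 14 values at 36 and 1 at 163, total 667; lower one of the 163's by 2 (still > 36) to reach 665.

14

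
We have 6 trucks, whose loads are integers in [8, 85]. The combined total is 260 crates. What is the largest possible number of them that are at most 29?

Suppose k of them are at most 29. Those contribute at most 29 each and the rest at most 85 each.
So the total is at most 29k + 85(6 − k) = 510 − 56k. This must still be ≥ 260, so k ≤ 4.
k = 4 is achieved by 4 values at 29 and 2 at 85, total 286; lower one of the 85's by 26 (still > 29) to reach 260.

4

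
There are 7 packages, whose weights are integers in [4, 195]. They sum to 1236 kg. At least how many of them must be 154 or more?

4

If only k of them are at least 154, the other 7 − k are at most 153, so the total is at most k·195 + (7 − k)·153.
This must reach 1236, so k·195 + (7 − k)·153 ≥ 1236, giving k ≥ 4.
Exactly 4 works: 4 values at 195 and 3 at 153 total 1239; lower one of the high values by 3 (still ≥ 154) to hit 1236.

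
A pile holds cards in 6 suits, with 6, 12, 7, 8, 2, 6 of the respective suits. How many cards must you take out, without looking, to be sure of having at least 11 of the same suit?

40

In the worst case you take as many as possible of each suit without reaching 11: 6 + 10 + 7 + 8 + 2 + 6 = 39.
The next one must give 11 of some suit, so 39 + 1 = 40.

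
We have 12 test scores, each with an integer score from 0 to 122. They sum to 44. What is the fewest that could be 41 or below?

Each value above 41 is at least 42, contributing at least 42 − 0 = 42 above the floor 0.
The sum exceeds the floor total 0 by 44, so at most ⌊44/42⌋ = 1 exceed 41, and at least 11 are ≤ 41.
Exactly 11 works: 11 values at 0 and 1 at 42 total 42; raise one of the low values by 2 (still ≤ 41) to hit 44.

11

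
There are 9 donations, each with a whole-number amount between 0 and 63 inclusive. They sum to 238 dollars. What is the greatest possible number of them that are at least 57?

4

Suppose k of them are at least 57. Those contribute at least 57 each and the other 9 − k at least 0 each.
So the total is at least 57k + 0(9 − k) = 0 + 57k. This must be ≤ 238, giving k ≤ 4.
k = 4 is achieved by 4 values at 57 and 5 at 0, total 228; add 10 to one value (staying below 57) to reach 238.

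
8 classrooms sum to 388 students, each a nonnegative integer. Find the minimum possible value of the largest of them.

49

If every one of the 8 were at most 48, the total would be at most 8 × 48 = 384 < 388.
Achievable: 4 of them at 49 and 4 at 48 total 388.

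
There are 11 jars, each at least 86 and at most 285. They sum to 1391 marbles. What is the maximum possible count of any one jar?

285

Maximizing one value means minimizing the remaining 10.
The other 10 contribute at least 10 × 86 = 860, leaving at most 1391 − 860 = 531.
But each jar is capped at 285, so the maximum is 285.
Achievable: one at 285 and the other 10 totalling 1106, which fits since 10 × 86 ≤ 1106 ≤ 10 × 285.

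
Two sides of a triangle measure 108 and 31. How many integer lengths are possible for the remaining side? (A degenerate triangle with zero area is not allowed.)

The triangle inequality gives |108 − 31| < c < 108 + 31, i.e. 77 < c < 139.
So c can be any integer from 78 to 138: 61 values.

61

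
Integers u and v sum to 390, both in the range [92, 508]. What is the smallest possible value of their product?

uv = u(390 − u) is concave in u, so over [92, 298] it is minimized at an endpoint.
The extreme feasible split is u = 92, v = 298, giving uv = 27416.

27416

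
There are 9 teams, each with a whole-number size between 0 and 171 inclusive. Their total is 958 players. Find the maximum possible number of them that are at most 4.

3

Each value at 4 or below falls at least 171 − 4 = 167 short of the ceiling 171.
The ceiling total is 9 × 171 = 1539, and we need 958, so at most ⌊(1539 − 958)/167⌋ = 3 can be that low.
k = 3 is achieved by 3 values at 4 and 6 at 171, total 1038; lower one of the 171's by 80 (still > 4) to reach 958.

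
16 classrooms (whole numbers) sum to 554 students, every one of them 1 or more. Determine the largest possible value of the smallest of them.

34

The 16 values sum to 554, so their minimum is at most ⌊554/16⌋ = 34.
Equality holds with 6 values of 34 and 10 values of 35.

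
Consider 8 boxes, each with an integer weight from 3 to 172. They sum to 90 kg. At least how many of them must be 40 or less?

Each value above 40 is at least 41, contributing at least 41 − 3 = 38 above the floor 3.
The sum exceeds the floor total 24 by 66, so at most ⌊66/38⌋ = 1 exceed 40, and at least 7 are ≤ 40.
Exactly 7 works: 7 values at 3 and 1 at 41 total 62; raise one of the low values by 28 (still ≤ 40) to hit 90.

7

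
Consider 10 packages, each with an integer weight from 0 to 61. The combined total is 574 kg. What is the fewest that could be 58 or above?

1

Suppose at most 10 − j of them reach 58; then j values are ≤ 57 and the rest ≤ 61.
The total is then ≤ 57·j + 61·(10 − j) = 610 − 4j. For this to be ≥ 574 we need j ≤ 9, so at least 10 − 9 = 1 must reach 58.
Exactly 1 works: 1 value at 61 and 9 at 57 total 574.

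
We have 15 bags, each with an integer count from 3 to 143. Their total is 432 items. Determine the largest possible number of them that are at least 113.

3

If k of the values are ≥ 113, the total is ≥ 113k + 3(15 − k).
Setting 113k + 3(15 − k) ≤ 432 gives 110k ≤ 387, so k ≤ 3.
k = 3 is achieved by 3 values at 113 and 12 at 3, total 375; add 57 to one value (staying below 113) to reach 432.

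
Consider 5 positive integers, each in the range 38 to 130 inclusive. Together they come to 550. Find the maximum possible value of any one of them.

Maximizing one value means minimizing the remaining 4.
The other 4 contribute at least 4 × 38 = 152, leaving at most 550 − 152 = 398.
But each integer is capped at 130, so the maximum is 130.
Achievable: one at 130 and the other 4 totalling 420, which fits since 4 × 38 ≤ 420 ≤ 4 × 130.

130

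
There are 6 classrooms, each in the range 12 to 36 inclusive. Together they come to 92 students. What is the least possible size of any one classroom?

12

To make one classroom as small as possible, make the other 5 as large as possible.
The other 5 can take up 5 × 36 = 180 ≥ 92 − 12, so one classroom can sit at its floor of 12.
Achievable: one at 12 and the other 5 totalling 80, which fits since 5 × 12 ≤ 80 ≤ 5 × 36.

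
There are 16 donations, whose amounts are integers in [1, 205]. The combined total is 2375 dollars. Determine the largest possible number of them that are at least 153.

If k of the values are ≥ 153, the total is ≥ 153k + 1(16 − k).
Setting 153k + 1(16 − k) ≤ 2375 gives 152k ≤ 2359, so k ≤ 15.
k = 15 is achieved by 15 values at 153 and 1 at 1, total 2296; add 79 to one value (staying below 153) to reach 2375.

15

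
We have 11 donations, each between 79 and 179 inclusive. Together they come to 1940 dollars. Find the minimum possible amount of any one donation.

To make one donation as small as possible, make the other 10 as large as possible.
The other 10 contribute at most 10 × 179 = 1790, leaving at least 1940 − 1790 = 150.
Since 150 ≥ 79, this is achievable: one at 150 and 10 at 179.

150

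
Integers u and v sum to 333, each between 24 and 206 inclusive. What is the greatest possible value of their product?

uv = u(333 − u) is maximized when u is as near 333/2 as the bounds allow.
Taking u = 166 and v = 167 (both in [24, 206]) gives uv = 27722.

27722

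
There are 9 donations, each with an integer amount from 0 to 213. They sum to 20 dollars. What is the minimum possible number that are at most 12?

If only k of them are at most 12, the other 9 − k are at least 13, so the total is at least (9 − k)·13 + k·0.
This is ≤ 20, so (9 − k)·13 + 0k ≤ 20, which gives k ≥ 8.
Exactly 8 works: 8 values at 0 and 1 at 13 total 13; raise one of the low values by 7 (still ≤ 12) to hit 20.

8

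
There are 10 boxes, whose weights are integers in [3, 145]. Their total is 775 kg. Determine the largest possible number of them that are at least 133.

5

If k of the values are ≥ 133, the total is ≥ 133k + 3(10 − k).
Setting 133k + 3(10 − k) ≤ 775 gives 130k ≤ 745, so k ≤ 5.
k = 5 is achieved by 5 values at 133 and 5 at 3, total 680; add 95 to one value (staying below 133) to reach 775.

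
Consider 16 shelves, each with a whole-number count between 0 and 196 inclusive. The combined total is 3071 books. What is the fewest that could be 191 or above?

If only k of them are at least 191, the other 16 − k are at most 190, so the total is at most k·196 + (16 − k)·190.
This must reach 3071, so k·196 + (16 − k)·190 ≥ 3071, giving k ≥ 6.
Exactly 6 works: 6 values at 196 and 10 at 190 total 3076; lower one of the high values by 5 (still ≥ 191) to hit 3071.

6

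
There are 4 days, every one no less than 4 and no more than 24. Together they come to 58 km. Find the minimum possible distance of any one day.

4

To make one day as small as possible, make the other 3 as large as possible.
The other 3 can take up 3 × 24 = 72 ≥ 58 − 4, so one day can sit at its floor of 4.
Achievable: one at 4 and the other 3 totalling 54, which fits since 3 × 4 ≤ 54 ≤ 3 × 24.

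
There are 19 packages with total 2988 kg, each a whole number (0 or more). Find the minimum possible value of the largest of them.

158

If every one of the 19 were at most 157, the total would be at most 19 × 157 = 2983 < 2988.
Taking 14 copies of 157 and 5 copies of 158 gives exactly 2988, so 158 is attained.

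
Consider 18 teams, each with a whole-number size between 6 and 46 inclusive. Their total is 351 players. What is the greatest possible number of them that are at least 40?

7

If k of the values are ≥ 40, the total is ≥ 40k + 6(18 − k).
Setting 40k + 6(18 − k) ≤ 351 gives 34k ≤ 243, so k ≤ 7.
k = 7 is achieved by 7 values at 40 and 11 at 6, total 346; add 5 to one value (staying below 40) to reach 351.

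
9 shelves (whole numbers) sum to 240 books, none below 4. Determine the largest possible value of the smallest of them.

26

The 9 values sum to 240, so their minimum is at most ⌊240/9⌋ = 26.
Equality holds with 3 values of 26 and 6 values of 27.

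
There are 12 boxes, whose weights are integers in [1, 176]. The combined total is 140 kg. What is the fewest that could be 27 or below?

8

Let j be the number exceeding 27. Then the total is ≥ 28·j + 1·(12 − j) = 12 + 27j.
So 27j ≤ 128 and j ≤ 4; hence at least 12 − 4 = 8 are ≤ 27.
Exactly 8 works: 8 values at 1 and 4 at 28 total 120; raise one of the low values by 20 (still ≤ 27) to hit 140.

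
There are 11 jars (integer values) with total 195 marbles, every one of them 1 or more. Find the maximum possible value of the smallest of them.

17

The average is 195/11 < 18, so some value is ≤ 17.
Equality holds with 3 values of 17 and 8 values of 18.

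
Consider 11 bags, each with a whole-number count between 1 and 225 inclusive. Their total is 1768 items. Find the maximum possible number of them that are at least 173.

Suppose k of them are at least 173. Those contribute at least 173 each and the other 11 − k at least 1 each.
So the total is at least 173k + 1(11 − k) = 11 + 172k. This must be ≤ 1768, giving k ≤ 10.
k = 10 is achieved by 10 values at 173 and 1 at 1, total 1731; add 37 to one value (staying below 173) to reach 1768.

10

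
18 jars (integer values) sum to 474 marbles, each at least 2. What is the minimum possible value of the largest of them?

Some value must be at least ⌈474/18⌉ = 27, since 18 × 26 = 468 < 474.
Achievable: 6 of them at 27 and 12 at 26 total 474.

27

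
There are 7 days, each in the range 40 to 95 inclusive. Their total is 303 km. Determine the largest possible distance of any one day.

63

To make one day as large as possible, make the other 6 as small as possible.
The other 6 contribute at least 6 × 40 = 240, leaving at most 303 − 240 = 63.
Since 63 ≤ 95, this is achievable: one at 63 and 6 at 40.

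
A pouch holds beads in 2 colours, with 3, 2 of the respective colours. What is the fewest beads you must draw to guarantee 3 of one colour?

In the worst case you take as many as possible of each colour without reaching 3: 2 + 2 = 4.
The next one must give 3 of some colour, so 4 + 1 = 5.

5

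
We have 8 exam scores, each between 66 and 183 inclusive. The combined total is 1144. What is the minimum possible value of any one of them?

To make one score as small as possible, make the other 7 as large as possible.
The other 7 can take up 7 × 183 = 1281 ≥ 1144 − 66, so one score can sit at its floor of 66.
Achievable: one at 66 and the other 7 totalling 1078, which fits since 7 × 66 ≤ 1078 ≤ 7 × 183.

66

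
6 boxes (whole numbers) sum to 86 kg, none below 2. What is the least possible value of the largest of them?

If every one of the 6 were at most 14, the total would be at most 6 × 14 = 84 < 86.
Achievable: 2 of them at 15 and 4 at 14 total 86.

15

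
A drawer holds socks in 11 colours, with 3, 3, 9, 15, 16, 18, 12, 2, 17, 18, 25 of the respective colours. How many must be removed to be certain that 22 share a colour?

In the worst case you take as many as possible of each colour without reaching 22: 3 + 3 + 9 + 15 + 16 + 18 + 12 + 2 + 17 + 18 + 21 = 134.
The next one must give 22 of some colour, so 134 + 1 = 135.

135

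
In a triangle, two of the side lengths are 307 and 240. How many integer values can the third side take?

The triangle inequality gives |307 − 240| < c < 307 + 240, i.e. 67 < c < 547.
So c can be any integer from 68 to 546: 479 values.

479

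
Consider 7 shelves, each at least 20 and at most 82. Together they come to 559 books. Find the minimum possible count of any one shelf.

To make one shelf as small as possible, make the other 6 as large as possible.
The other 6 contribute at most 6 × 82 = 492, leaving at least 559 − 492 = 67.
Since 67 ≥ 20, this is achievable: one at 67 and 6 at 82.

67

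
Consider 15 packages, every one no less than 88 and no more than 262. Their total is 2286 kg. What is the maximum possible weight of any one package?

262

To make one package as large as possible, make the other 14 as small as possible.
The other 14 contribute at least 14 × 88 = 1232, leaving at most 2286 − 1232 = 1054.
But each package is capped at 262, so the maximum is 262.
Achievable: one at 262 and the other 14 totalling 2024, which fits since 14 × 88 ≤ 2024 ≤ 14 × 262.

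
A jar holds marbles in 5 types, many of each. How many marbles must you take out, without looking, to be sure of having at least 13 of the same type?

61

You could draw 12 of every type without reaching 13 of any — 60 in all.
One more forces 13 of some type, so 60 + 1 = 61.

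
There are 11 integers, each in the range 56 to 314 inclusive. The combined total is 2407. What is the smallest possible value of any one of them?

Minimizing one value means maximizing the remaining 10.
The other 10 can take up 10 × 314 = 3140 ≥ 2407 − 56, so one integer can sit at its floor of 56.
Achievable: one at 56 and the other 10 totalling 2351, which fits since 10 × 56 ≤ 2351 ≤ 10 × 314.

56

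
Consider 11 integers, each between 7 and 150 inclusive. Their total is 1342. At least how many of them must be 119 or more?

If only k of them are at least 119, the other 11 − k are at most 118, so the total is at most k·150 + (11 − k)·118.
This must reach 1342, so k·150 + (11 − k)·118 ≥ 1342, giving k ≥ 2.
Exactly 2 works: 2 values at 150 and 9 at 118 total 1362; lower one of the high values by 20 (still ≥ 119) to hit 1342.

2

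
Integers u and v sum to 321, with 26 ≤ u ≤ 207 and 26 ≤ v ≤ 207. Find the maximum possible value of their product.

25760

With u + v fixed, uv peaks when the two are closest together.
Taking u = 160 and v = 161 (both in [26, 207]) gives uv = 25760.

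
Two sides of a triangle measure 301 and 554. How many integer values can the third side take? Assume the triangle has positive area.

601

The triangle inequality gives |301 − 554| < c < 301 + 554, i.e. 253 < c < 855.
So c can be any integer from 254 to 854: 601 values.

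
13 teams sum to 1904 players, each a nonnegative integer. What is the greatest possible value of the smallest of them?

146

The 13 values sum to 1904, so their minimum is at most ⌊1904/13⌋ = 146.
Taking 7 copies of 146 and 6 copies of 147 gives exactly 1904, so 146 is attained.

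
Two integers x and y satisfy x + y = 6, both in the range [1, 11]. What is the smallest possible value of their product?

5

Since x + y is fixed, pushing one of them to its bound minimizes the product.
The extreme feasible split is x = 1, y = 5, giving xy = 5.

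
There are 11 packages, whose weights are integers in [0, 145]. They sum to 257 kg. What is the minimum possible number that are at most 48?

6

Each value above 48 is at least 49, contributing at least 49 − 0 = 49 above the floor 0.
The sum exceeds the floor total 0 by 257, so at most ⌊257/49⌋ = 5 exceed 48, and at least 6 are ≤ 48.
Exactly 6 works: 6 values at 0 and 5 at 49 total 245; raise one of the low values by 12 (still ≤ 48) to hit 257.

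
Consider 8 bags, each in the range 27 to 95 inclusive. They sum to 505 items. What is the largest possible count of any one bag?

Maximizing one value means minimizing the remaining 7.
The other 7 contribute at least 7 × 27 = 189, leaving at most 505 − 189 = 316.
But each bag is capped at 95, so the maximum is 95.
Achievable: one at 95 and the other 7 totalling 410, which fits since 7 × 27 ≤ 410 ≤ 7 × 95.

95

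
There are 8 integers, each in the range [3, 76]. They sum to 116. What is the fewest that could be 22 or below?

Let j be the number exceeding 22. Then the total is ≥ 23·j + 3·(8 − j) = 24 + 20j.
So 20j ≤ 92 and j ≤ 4; hence at least 8 − 4 = 4 are ≤ 22.
Exactly 4 works: 4 values at 3 and 4 at 23 total 104; raise one of the low values by 12 (still ≤ 22) to hit 116.

4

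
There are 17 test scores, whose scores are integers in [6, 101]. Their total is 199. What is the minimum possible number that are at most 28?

If only k of them are at most 28, the other 17 − k are at least 29, so the total is at least (17 − k)·29 + k·6.
This is ≤ 199, so (17 − k)·29 + 6k ≤ 199, which gives k ≥ 13.
Exactly 13 works: 13 values at 6 and 4 at 29 total 194; raise one of the low values by 5 (still ≤ 28) to hit 199.

13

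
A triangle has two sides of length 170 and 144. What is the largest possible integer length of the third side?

313

The third side must be less than 170 + 144 = 314.
The largest integer below 314 is 313.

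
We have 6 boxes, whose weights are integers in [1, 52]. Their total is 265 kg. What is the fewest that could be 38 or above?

3

If only k of them are at least 38, the other 6 − k are at most 37, so the total is at most k·52 + (6 − k)·37.
This must reach 265, so k·52 + (6 − k)·37 ≥ 265, giving k ≥ 3.
Exactly 3 works: 3 values at 52 and 3 at 37 total 267; lower one of the high values by 2 (still ≥ 38) to hit 265.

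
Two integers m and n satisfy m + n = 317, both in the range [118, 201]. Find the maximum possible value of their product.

With m + n fixed, mn peaks when the two are closest together.
Taking m = 158 and n = 159 (both in [118, 201]) gives mn = 25122.

25122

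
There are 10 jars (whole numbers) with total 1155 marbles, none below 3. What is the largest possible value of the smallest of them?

115

The average is 1155/10 < 116, so some value is ≤ 115.
Taking 5 copies of 115 and 5 copies of 116 gives exactly 1155, so 115 is attained.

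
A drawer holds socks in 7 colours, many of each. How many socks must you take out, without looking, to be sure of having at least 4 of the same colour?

You could draw 3 of every colour without reaching 4 of any — 21 in all.
One more forces 4 of some colour, so 21 + 1 = 22.

22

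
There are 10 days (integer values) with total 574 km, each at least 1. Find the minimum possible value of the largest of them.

58

The 10 values sum to 574, so their maximum is at least ⌈574/10⌉ = 58.
Achievable: 4 of them at 58 and 6 at 57 total 574.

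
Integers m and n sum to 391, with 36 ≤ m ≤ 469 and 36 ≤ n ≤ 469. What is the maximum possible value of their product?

38220

For a fixed sum, the product mn is largest when m and n are as close as possible.
Taking m = 195 and n = 196 (both in [36, 469]) gives mn = 38220.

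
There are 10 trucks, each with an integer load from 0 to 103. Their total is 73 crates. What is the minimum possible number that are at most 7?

1

If only k of them are at most 7, the other 10 − k are at least 8, so the total is at least (10 − k)·8 + k·0.
This is ≤ 73, so (10 − k)·8 + 0k ≤ 73, which gives k ≥ 1.
Exactly 1 works: 1 value at 0 and 9 at 8 total 72; raise one of the low values by 1 (still ≤ 7) to hit 73.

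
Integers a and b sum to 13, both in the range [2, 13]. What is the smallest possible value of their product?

22

For a fixed sum, ab is smallest when a and b are as far apart as possible.
At the endpoint a = 2, b = 13 − 2 = 11, so ab = 2 × 11 = 22.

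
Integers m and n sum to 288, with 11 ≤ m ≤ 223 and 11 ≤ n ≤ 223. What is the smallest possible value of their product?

mn = m(288 − m) is concave in m, so over [65, 223] it is minimized at an endpoint.
At the endpoint m = 65, n = 288 − 65 = 223, so mn = 65 × 223 = 14495.

14495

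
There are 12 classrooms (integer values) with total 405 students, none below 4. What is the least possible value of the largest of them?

34

The average is 405/12 > 33, so not all 12 can be 33 or less; the largest is ≥ 34.
Taking 3 copies of 33 and 9 copies of 34 gives exactly 405, so 34 is attained.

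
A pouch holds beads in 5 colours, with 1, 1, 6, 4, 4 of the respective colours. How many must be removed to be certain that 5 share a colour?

In the worst case you take as many as possible of each colour without reaching 5: 1 + 1 + 4 + 4 + 4 = 14.
The next one must give 5 of some colour, so 14 + 1 = 15.

15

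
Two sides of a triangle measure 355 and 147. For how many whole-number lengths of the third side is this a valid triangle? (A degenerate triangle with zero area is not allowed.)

293

The triangle inequality gives |355 − 147| < c < 355 + 147, i.e. 208 < c < 502.
So c can be any integer from 209 to 501: 293 values.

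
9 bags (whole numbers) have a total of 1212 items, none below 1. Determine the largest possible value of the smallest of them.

134

The average is 1212/9 < 135, so some value is ≤ 134.
Taking 3 copies of 134 and 6 copies of 135 gives exactly 1212, so 134 is attained.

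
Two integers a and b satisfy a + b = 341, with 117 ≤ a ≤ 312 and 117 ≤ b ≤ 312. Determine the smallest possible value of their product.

ab = a(341 − a) is concave in a, so over [117, 224] it is minimized at an endpoint.
At the endpoint a = 117, b = 341 − 117 = 224, so ab = 117 × 224 = 26208.

26208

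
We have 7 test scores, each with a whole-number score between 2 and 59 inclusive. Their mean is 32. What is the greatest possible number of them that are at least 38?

The total is 7 × 32 = 224.
If k of the values are ≥ 38, the total is ≥ 38k + 2(7 − k).
Setting 38k + 2(7 − k) ≤ 224 gives 36k ≤ 210, so k ≤ 5.
k = 5 is achieved by 5 values at 38 and 2 at 2, total 194; add 30 to one value (staying below 38) to reach 224.

5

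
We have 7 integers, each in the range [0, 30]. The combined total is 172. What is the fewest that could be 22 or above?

3

If only k of them are at least 22, the other 7 − k are at most 21, so the total is at most k·30 + (7 − k)·21.
This must reach 172, so k·30 + (7 − k)·21 ≥ 172, giving k ≥ 3.
Exactly 3 works: 3 values at 30 and 4 at 21 total 174; lower one of the high values by 2 (still ≥ 22) to hit 172.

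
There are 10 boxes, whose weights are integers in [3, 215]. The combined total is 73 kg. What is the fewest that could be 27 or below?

Let j be the number exceeding 27. Then the total is ≥ 28·j + 3·(10 − j) = 30 + 25j.
So 25j ≤ 43 and j ≤ 1; hence at least 10 − 1 = 9 are ≤ 27.
Exactly 9 works: 9 values at 3 and 1 at 28 total 55; raise one of the low values by 18 (still ≤ 27) to hit 73.

9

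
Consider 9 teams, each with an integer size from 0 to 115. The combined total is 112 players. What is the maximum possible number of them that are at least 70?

Suppose k of them are at least 70. Those contribute at least 70 each and the other 9 − k at least 0 each.
So the total is at least 70k + 0(9 − k) = 0 + 70k. This must be ≤ 112, giving k ≤ 1.
k = 1 is achieved by 1 value at 70 and 8 at 0, total 70; add 42 to one value (staying below 70) to reach 112.

1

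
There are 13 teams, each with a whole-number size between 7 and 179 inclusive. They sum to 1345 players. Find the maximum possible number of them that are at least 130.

10

With k values at 130 or above and the rest at least 7, the sum is at least 91 + 123k.
Since the sum is 1345, we need 123k ≤ 1254, i.e. k ≤ 10.
k = 10 is achieved by 10 values at 130 and 3 at 7, total 1321; add 24 to one value (staying below 130) to reach 1345.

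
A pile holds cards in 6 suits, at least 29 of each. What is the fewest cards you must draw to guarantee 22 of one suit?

127

In the worst case you draw 21 of each of the 6 suits: 6 × 21 = 126.
One more forces 22 of some suit, so 126 + 1 = 127.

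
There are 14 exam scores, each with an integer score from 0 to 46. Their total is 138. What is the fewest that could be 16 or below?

Each value above 16 is at least 17, contributing at least 17 − 0 = 17 above the floor 0.
The sum exceeds the floor total 0 by 138, so at most ⌊138/17⌋ = 8 exceed 16, and at least 6 are ≤ 16.
Exactly 6 works: 6 values at 0 and 8 at 17 total 136; raise one of the low values by 2 (still ≤ 16) to hit 138.

6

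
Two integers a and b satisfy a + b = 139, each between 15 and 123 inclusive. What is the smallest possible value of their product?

1968

For a fixed sum, ab is smallest when a and b are as far apart as possible.
The extreme feasible split is a = 16, b = 123, giving ab = 1968.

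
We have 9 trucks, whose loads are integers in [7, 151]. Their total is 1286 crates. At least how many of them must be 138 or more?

Each value short of 138 is at most 137, costing at least 151 − 137 = 14 against the maximum total of 1359.
We can afford to lose at most 1359 − 1286 = 73, so at most ⌊73/14⌋ = 5 fall short, and at least 4 are ≥ 138.
Exactly 4 works: 4 values at 151 and 5 at 137 total 1289; lower one of the high values by 3 (still ≥ 138) to hit 1286.

4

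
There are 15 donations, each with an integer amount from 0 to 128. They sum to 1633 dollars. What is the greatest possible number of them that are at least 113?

14

If k of the values are ≥ 113, the total is ≥ 113k + 0(15 − k).
Setting 113k + 0(15 − k) ≤ 1633 gives 113k ≤ 1633, so k ≤ 14.
k = 14 is achieved by 14 values at 113 and 1 at 0, total 1582; add 51 to one value (staying below 113) to reach 1633.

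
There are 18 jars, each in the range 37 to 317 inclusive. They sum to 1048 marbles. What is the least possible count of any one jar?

37

Minimizing one value means maximizing the remaining 17.
The other 17 can take up 17 × 317 = 5389 ≥ 1048 − 37, so one jar can sit at its floor of 37.
Achievable: one at 37 and the other 17 totalling 1011, which fits since 17 × 37 ≤ 1011 ≤ 17 × 317.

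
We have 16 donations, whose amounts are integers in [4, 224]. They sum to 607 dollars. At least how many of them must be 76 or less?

9

Let j be the number exceeding 76. Then the total is ≥ 77·j + 4·(16 − j) = 64 + 73j.
So 73j ≤ 543 and j ≤ 7; hence at least 16 − 7 = 9 are ≤ 76.
Exactly 9 works: 9 values at 4 and 7 at 77 total 575; raise one of the low values by 32 (still ≤ 76) to hit 607.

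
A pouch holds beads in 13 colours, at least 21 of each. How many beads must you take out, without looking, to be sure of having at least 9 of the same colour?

105

You could draw 8 of every colour without reaching 9 of any — 104 in all.
One more forces 9 of some colour, so 104 + 1 = 105.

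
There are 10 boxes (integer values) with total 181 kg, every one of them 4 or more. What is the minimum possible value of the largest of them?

19

The average is 181/10 > 18, so not all 10 can be 18 or less; the largest is ≥ 19.
Achievable: 1 of them at 19 and 9 at 18 total 181.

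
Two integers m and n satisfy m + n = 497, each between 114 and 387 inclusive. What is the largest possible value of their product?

61752

mn = m(497 − m) is maximized when m is as near 497/2 as the bounds allow.
Taking m = 248 and n = 249 (both in [114, 387]) gives mn = 61752.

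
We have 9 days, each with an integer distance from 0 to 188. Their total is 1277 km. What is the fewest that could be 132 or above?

2

Suppose at most 9 − j of them reach 132; then j values are ≤ 131 and the rest ≤ 188.
The total is then ≤ 131·j + 188·(9 − j) = 1692 − 57j. For this to be ≥ 1277 we need j ≤ 7, so at least 9 − 7 = 2 must reach 132.
Exactly 2 works: 2 values at 188 and 7 at 131 total 1293; lower one of the high values by 16 (still ≥ 132) to hit 1277.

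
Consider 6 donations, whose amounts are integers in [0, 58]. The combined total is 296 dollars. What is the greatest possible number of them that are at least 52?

If k of the values are ≥ 52, the total is ≥ 52k + 0(6 − k).
Setting 52k + 0(6 − k) ≤ 296 gives 52k ≤ 296, so k ≤ 5.
k = 5 is achieved by 5 values at 52 and 1 at 0, total 260; add 36 to one value (staying below 52) to reach 296.

5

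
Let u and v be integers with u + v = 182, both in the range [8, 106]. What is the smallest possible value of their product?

For a fixed sum, uv is smallest when u and v are as far apart as possible.
The extreme feasible split is u = 76, v = 106, giving uv = 8056.

8056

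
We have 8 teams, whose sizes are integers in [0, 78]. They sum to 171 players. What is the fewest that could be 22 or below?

1

If only k of them are at most 22, the other 8 − k are at least 23, so the total is at least (8 − k)·23 + k·0.
This is ≤ 171, so (8 − k)·23 + 0k ≤ 171, which gives k ≥ 1.
Exactly 1 works: 1 value at 0 and 7 at 23 total 161; raise one of the low values by 10 (still ≤ 22) to hit 171.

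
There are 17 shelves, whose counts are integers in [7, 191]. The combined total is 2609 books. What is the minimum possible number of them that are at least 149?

3

Each value short of 149 is at most 148, costing at least 191 − 148 = 43 against the maximum total of 3247.
We can afford to lose at most 3247 − 2609 = 638, so at most ⌊638/43⌋ = 14 fall short, and at least 3 are ≥ 149.
Exactly 3 works: 3 values at 191 and 14 at 148 total 2645; lower one of the high values by 36 (still ≥ 149) to hit 2609.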